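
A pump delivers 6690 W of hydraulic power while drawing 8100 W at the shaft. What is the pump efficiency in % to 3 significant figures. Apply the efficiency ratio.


Approach: apply the efficiency ratio, eta = (P_out/P_in)*100.
eta = (6690 / 8100) * 100 = 82.6 %
Therefore the pump efficiency = 82.6 %.


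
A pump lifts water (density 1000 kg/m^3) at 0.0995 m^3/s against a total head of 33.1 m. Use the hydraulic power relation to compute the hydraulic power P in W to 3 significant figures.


Approach: apply the hydraulic power relation, P = rho*g*Q*H.
P = 1000 * 9.81 * 0.0995 * 33.1 = 32300 W
Therefore the hydraulic power P = 32300 W.


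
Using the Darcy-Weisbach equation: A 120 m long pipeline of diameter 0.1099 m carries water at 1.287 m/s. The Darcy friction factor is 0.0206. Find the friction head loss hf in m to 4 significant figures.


Approach: apply the Darcy-Weisbach equation, hf = f*(L/D)*(v^2/(2g)).
hf = 0.0206 * (120/0.1099) * (1.287^2 / (2*9.81))
hf = 1.899 m
Therefore the friction head loss hf = 1.899 m.


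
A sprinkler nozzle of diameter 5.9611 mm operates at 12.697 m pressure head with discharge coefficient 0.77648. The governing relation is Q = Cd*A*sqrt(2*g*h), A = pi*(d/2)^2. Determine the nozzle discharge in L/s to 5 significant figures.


A = pi*(5.9611e-3/2)^2 = 2.790890e-05 m^2
Q = 0.77648 * 2.790890e-05 * sqrt(2*9.81*12.697) * 1000 = 0.34204 L/s
Therefore the nozzle discharge = 0.34204 L/s.


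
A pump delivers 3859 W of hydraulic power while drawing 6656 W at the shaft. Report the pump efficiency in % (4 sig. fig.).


Approach: apply the efficiency ratio, eta = (P_out/P_in)*100.
eta = (3859 / 6656) * 100 = 57.98 %
Therefore the pump efficiency = 57.98 %.


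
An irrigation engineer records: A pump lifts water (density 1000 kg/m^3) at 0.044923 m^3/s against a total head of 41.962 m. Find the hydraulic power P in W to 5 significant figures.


Approach: apply the hydraulic power relation, P = rho*g*Q*H.
P = 1000 * 9.81 * 0.044923 * 41.962 = 18492 W
Therefore the hydraulic power P = 18492 W.


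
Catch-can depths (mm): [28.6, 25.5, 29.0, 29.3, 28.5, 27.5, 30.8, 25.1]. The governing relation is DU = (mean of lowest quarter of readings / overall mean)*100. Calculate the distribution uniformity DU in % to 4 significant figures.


sorted lowest 2 of 8: [25.1, 25.5] -> mean = 25.3000 mm
overall mean = 28.0375 mm
DU = (25.3000/28.0375)*100 = 90.24 %
Therefore the distribution uniformity DU = 90.24 %.


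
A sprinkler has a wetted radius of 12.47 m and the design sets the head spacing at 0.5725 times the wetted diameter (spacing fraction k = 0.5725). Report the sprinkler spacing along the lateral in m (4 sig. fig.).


Approach: apply the sprinkler spacing rule (spacing as a fraction of wetted diameter), S = k*(2*R).
S = 0.5725 * (2 * 12.47) = 14.28 m
Therefore the sprinkler spacing along the lateral = 14.28 m.


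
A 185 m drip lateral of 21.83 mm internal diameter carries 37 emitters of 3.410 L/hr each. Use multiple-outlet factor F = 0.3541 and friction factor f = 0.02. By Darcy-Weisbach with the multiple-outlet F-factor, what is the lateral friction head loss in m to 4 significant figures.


Approach: apply Darcy-Weisbach with the multiple-outlet F-factor, Q = n*q/(3600*1000) m^3/s; v = Q/A; hf = F*f*(L/D)*(v^2/(2g)).
Q = 37*3.410/(3600*1000) = 3.50472e-05 m^3/s
A = pi*(21.83e-3/2)^2 = 3.74281e-04 m^2, so v = Q/A = 0.0936389 m/s
hf = 0.3541*0.02*(185/0.02183)*(0.0936389^2/(2*9.81)) = 0.02682 m
Therefore the lateral friction head loss = 0.02682 m.


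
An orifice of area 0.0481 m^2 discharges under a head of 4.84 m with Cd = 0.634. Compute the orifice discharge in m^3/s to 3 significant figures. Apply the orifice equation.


Approach: apply the orifice equation, Q = Cd*A*sqrt(2*g*h).
Q = 0.634 * 0.0481 * sqrt(2*9.81*4.84) = 0.297 m^3/s
Therefore the orifice discharge = 0.297 m^3/s.


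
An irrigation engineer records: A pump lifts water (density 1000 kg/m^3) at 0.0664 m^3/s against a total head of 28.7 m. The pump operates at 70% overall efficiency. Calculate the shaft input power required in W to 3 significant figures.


Approach: apply hydraulic power then efficiency conversion, P = rho*g*Q*H; P_in = P/eta.
Step 1 — hydraulic power (P = rho*g*Q*H):
  P = 1000 * 9.81 * 0.0664 * 28.7 = 18695 W
Step 2 — input power: P_in = P/eta = 18695 / 0.7 = 26700 W
Therefore the shaft input power required = 26700 W.


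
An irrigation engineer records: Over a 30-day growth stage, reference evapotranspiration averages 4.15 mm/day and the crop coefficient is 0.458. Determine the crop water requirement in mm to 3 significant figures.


Approach: apply the crop water requirement relation, CWR = ET0 * Kc * days.
CWR = 4.15 * 0.458 * 30 = 57.0 mm
Therefore the crop water requirement = 57.0 mm.


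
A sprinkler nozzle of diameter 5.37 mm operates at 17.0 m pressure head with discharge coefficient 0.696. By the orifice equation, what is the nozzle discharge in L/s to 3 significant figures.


Approach: apply the orifice equation, Q = Cd*A*sqrt(2*g*h), A = pi*(d/2)^2.
A = pi*(5.37e-3/2)^2 = 2.2648e-05 m^2
Q = 0.696 * 2.2648e-05 * sqrt(2*9.81*17.0) * 1000 = 0.288 L/s
Therefore the nozzle discharge = 0.288 L/s.


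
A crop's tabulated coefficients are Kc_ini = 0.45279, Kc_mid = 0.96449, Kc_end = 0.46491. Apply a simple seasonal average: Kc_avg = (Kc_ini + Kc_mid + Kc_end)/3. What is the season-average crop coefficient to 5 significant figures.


Kc_avg = (0.45279 + 0.96449 + 0.46491)/3 = 0.62740
Therefore the season-average crop coefficient = 0.62740.


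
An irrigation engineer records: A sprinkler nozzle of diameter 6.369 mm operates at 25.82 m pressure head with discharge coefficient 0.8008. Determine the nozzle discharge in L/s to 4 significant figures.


Approach: apply the orifice equation, Q = Cd*A*sqrt(2*g*h), A = pi*(d/2)^2.
A = pi*(6.369e-3/2)^2 = 3.18590e-05 m^2
Q = 0.8008 * 3.18590e-05 * sqrt(2*9.81*25.82) * 1000 = 0.5742 L/s
Therefore the nozzle discharge = 0.5742 L/s.


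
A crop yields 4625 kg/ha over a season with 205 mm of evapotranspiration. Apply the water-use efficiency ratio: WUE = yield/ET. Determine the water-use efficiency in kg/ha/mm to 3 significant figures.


WUE = 4625 / 205 = 22.6 kg/ha/mm
Therefore the water-use efficiency = 22.6 kg/ha/mm.


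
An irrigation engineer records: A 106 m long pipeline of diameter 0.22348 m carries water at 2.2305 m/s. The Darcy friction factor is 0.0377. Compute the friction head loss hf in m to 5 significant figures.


Approach: apply the Darcy-Weisbach equation, hf = f*(L/D)*(v^2/(2g)).
hf = 0.0377 * (106/0.22348) * (2.2305^2 / (2*9.81))
hf = 4.5343 m
Therefore the friction head loss hf = 4.5343 m.


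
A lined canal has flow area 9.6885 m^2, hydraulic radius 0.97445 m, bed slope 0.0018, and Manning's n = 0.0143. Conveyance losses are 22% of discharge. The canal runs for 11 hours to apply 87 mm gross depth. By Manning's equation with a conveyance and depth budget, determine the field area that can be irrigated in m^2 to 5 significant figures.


Approach: apply Manning's equation with a conveyance and depth budget, Q = (1/n)*A*R^(2/3)*S^(1/2); Q_field = Q*(1-loss); Area = Q_field*t/(d/1000).
Step 1 — canal discharge (Manning's equation):
  Q = (1/0.0143) * 9.6885 * 0.97445^(2/3) * 0.0018^(1/2) = 28.25291 m^3/s
Step 2 — delivered flow: Q_field = 28.25291*(1 - 22/100) = 22.03727 m^3/s
Step 3 — volume delivered: V = 22.03727 * 11*3600 = 872675.8 m^3
Step 4 — area served: A = V / (depth/1000) = 872675.8 / 0.087 = 10031000 m^2
Therefore the field area that can be irrigated = 10031000 m^2.


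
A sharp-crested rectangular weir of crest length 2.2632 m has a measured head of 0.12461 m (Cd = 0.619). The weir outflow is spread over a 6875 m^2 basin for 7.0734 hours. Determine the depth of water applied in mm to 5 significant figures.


Approach: apply the rectangular weir equation with a volume-to-depth conversion, Q = (2/3)*Cd*L*sqrt(2g)*H^1.5; d = Q*t/A * 1000.
Step 1 — weir discharge:
  Q = (2/3)*0.619*2.2632*sqrt(2*9.81)*0.12461^1.5 = 0.1819706 m^3/s
Step 2 — volume: V = 0.1819706 * 7.0734*3600 = 4633.742 m^3
Step 3 — depth: d = V/A * 1000 = 4633.742/6875 * 1000 = 674.00 mm
Therefore the depth of water applied = 674.00 mm.


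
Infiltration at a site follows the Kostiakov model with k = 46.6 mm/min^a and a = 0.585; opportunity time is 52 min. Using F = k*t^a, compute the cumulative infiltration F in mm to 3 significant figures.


F = 46.6 * 52^0.585 = 470 mm
Therefore the cumulative infiltration F = 470 mm.


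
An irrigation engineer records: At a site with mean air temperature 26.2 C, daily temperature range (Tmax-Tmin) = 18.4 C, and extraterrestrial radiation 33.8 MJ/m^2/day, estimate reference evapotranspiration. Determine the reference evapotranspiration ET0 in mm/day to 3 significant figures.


Approach: apply the Hargreaves-Samani method, ET0 = 0.0023*(Tmean+17.8)*sqrt(Tmax-Tmin)*0.408*Ra.
ET0 = 0.0023*(26.2+17.8)*sqrt(18.4)*0.408*33.8 = 5.99 mm/day
Therefore the reference evapotranspiration ET0 = 5.99 mm/day.


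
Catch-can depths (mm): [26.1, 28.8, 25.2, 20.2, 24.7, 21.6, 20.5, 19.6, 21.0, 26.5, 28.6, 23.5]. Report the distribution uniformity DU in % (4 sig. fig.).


Approach: apply the low-quarter distribution uniformity, DU = (mean of lowest quarter of readings / overall mean)*100.
sorted lowest 3 of 12: [19.6, 20.2, 20.5] -> mean = 20.1000 mm
overall mean = 23.8583 mm
DU = (20.1000/23.8583)*100 = 84.25 %
Therefore the distribution uniformity DU = 84.25 %.


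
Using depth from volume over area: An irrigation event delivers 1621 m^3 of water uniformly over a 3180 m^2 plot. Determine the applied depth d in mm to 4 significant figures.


Approach: apply depth from volume over area, d = (V/A)*1000.
d = (1621 / 3180) * 1000 = 509.7 mm
Therefore the applied depth d = 509.7 mm.


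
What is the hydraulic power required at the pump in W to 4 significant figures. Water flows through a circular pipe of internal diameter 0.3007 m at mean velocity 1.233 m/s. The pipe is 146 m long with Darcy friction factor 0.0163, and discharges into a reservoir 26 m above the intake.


Approach: apply continuity + Darcy-Weisbach + hydraulic power, Q = A*v; hf = f*(L/D)*(v^2/(2g)); H = static + hf; P = rho*g*Q*H.
Step 1 — flow rate (continuity, Q = A*v):
  A = pi*(0.3007/2)^2 = 0.0710161 m^2
  Q = 0.0710161 * 1.233 = 0.0875628 m^3/s
Step 2 — friction head loss (Darcy-Weisbach):
  hf = 0.0163 * (146/0.3007) * (1.233^2 / (2*9.81))
  hf = 0.613245 m
Step 3 — total head: H = 26 + 0.613245 = 26.6132 m
Step 4 — hydraulic power (P = rho*g*Q*H):
  P = 1000 * 9.81 * 0.0875628 * 26.6132 = 22860 W
Therefore the hydraulic power required at the pump = 22860 W.


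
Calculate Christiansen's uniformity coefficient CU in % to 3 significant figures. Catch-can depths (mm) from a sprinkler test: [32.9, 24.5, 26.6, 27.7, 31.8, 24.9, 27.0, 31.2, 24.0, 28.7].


Approach: apply Christiansen's uniformity coefficient, CU = (1 - mean_abs_deviation/mean)*100.
mean = 27.930 mm
mean |d_i - mean| = 2.5760 mm
CU = (1 - 2.5760/27.930)*100 = 90.8 %
Therefore Christiansen's uniformity coefficient CU = 90.8 %.


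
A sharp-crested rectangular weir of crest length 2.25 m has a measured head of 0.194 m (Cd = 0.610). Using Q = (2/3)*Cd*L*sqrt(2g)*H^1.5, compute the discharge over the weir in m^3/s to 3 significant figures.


Q = (2/3)*0.610*2.25*sqrt(2*9.81)*0.194^1.5 = 0.346 m^3/s
Therefore the discharge over the weir = 0.346 m^3/s.


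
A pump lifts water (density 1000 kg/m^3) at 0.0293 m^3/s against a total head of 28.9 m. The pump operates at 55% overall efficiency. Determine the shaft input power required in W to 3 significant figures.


Approach: apply hydraulic power then efficiency conversion, P = rho*g*Q*H; P_in = P/eta.
Step 1 — hydraulic power (P = rho*g*Q*H):
  P = 1000 * 9.81 * 0.0293 * 28.9 = 8306.8 W
Step 2 — input power: P_in = P/eta = 8306.8 / 0.55 = 15100 W
Therefore the shaft input power required = 15100 W.


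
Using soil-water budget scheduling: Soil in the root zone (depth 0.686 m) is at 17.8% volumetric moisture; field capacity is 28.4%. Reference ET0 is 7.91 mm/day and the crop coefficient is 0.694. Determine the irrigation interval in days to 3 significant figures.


Approach: apply soil-water budget scheduling, SMD = (FC-theta)/100*depth*1000; ETc = ET0*Kc; interval = SMD/ETc.
Step 1 — soil moisture deficit:
  SMD = (28.4 - 17.8)/100 * 0.686 * 1000 = 72.716 mm
Step 2 — daily crop ET (ETc = ET0*Kc):
  ETc = 7.91 * 0.694 = 5.4895 mm/day
Step 3 — irrigation interval (SMD/ETc):
  interval = 72.716 / 5.4895 = 13.2 days
Therefore the irrigation interval = 13.2 days.


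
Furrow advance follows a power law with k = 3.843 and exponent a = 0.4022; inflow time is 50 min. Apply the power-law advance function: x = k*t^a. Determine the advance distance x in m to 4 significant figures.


x = 3.843 * 50^0.4022 = 18.54 m
Therefore the advance distance x = 18.54 m.


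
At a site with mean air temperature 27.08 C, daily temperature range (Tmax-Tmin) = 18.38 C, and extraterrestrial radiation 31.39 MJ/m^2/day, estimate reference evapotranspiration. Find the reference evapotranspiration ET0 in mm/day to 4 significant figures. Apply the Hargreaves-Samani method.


Approach: apply the Hargreaves-Samani method, ET0 = 0.0023*(Tmean+17.8)*sqrt(Tmax-Tmin)*0.408*Ra.
ET0 = 0.0023*(27.08+17.8)*sqrt(18.38)*0.408*31.39 = 5.668 mm/day
Therefore the reference evapotranspiration ET0 = 5.668 mm/day.


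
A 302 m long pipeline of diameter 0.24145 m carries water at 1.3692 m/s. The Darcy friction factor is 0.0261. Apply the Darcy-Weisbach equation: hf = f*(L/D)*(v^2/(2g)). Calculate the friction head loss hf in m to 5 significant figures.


hf = 0.0261 * (302/0.24145) * (1.3692^2 / (2*9.81))
hf = 3.1193 m
Therefore the friction head loss hf = 3.1193 m.


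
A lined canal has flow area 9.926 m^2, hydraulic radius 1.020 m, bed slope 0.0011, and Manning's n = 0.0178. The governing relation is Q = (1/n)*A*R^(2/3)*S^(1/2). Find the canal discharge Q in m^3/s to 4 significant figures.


Q = (1/0.0178) * 9.926 * 1.020^(2/3) * 0.0011^(1/2) = 18.74 m^3/s
Therefore the canal discharge Q = 18.74 m^3/s.


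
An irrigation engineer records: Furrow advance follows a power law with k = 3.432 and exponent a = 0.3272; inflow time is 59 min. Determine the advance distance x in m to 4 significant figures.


Approach: apply the power-law advance function, x = k*t^a.
x = 3.432 * 59^0.3272 = 13.03 m
Therefore the advance distance x = 13.03 m.


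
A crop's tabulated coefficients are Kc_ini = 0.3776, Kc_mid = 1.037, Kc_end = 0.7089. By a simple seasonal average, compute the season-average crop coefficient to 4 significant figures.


Approach: apply a simple seasonal average, Kc_avg = (Kc_ini + Kc_mid + Kc_end)/3.
Kc_avg = (0.3776 + 1.037 + 0.7089)/3 = 0.7078
Therefore the season-average crop coefficient = 0.7078.


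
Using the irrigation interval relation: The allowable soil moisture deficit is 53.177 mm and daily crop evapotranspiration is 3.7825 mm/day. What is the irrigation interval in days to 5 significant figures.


Approach: apply the irrigation interval relation, interval = SMD / ETc.
interval = 53.177 / 3.7825 = 14.059 days
Therefore the irrigation interval = 14.059 days.


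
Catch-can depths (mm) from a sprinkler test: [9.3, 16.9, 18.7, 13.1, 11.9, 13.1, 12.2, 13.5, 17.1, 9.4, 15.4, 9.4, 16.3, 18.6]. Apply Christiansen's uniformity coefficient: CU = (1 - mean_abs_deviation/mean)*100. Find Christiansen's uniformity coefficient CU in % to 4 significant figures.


mean = 13.9214 mm
mean |d_i - mean| = 2.78163 mm
CU = (1 - 2.78163/13.9214)*100 = 80.02 %
Therefore Christiansen's uniformity coefficient CU = 80.02 %.


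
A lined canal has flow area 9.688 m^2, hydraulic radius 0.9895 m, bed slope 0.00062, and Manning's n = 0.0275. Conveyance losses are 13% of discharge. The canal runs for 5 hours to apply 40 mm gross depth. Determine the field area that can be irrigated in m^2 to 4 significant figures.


Approach: apply Manning's equation with a conveyance and depth budget, Q = (1/n)*A*R^(2/3)*S^(1/2); Q_field = Q*(1-loss); Area = Q_field*t/(d/1000).
Step 1 — canal discharge (Manning's equation):
  Q = (1/0.0275) * 9.688 * 0.9895^(2/3) * 0.00062^(1/2) = 8.71046 m^3/s
Step 2 — delivered flow: Q_field = 8.71046*(1 - 13/100) = 7.57810 m^3/s
Step 3 — volume delivered: V = 7.57810 * 5*3600 = 136406 m^3
Step 4 — area served: A = V / (depth/1000) = 136406 / 0.04 = 3410000 m^2
Therefore the field area that can be irrigated = 3410000 m^2.


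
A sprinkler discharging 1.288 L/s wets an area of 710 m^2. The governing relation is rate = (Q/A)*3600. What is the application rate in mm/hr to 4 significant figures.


rate = (1.288 / 710) * 3600 = 6.531 mm/hr
Therefore the application rate = 6.531 mm/hr.


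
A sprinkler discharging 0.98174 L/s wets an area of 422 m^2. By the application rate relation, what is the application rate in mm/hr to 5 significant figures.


Approach: apply the application rate relation, rate = (Q/A)*3600.
rate = (0.98174 / 422) * 3600 = 8.3750 mm/hr
Therefore the application rate = 8.3750 mm/hr.


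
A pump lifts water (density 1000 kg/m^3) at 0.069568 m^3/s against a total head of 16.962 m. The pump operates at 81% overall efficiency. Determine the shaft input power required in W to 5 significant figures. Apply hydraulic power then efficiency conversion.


Approach: apply hydraulic power then efficiency conversion, P = rho*g*Q*H; P_in = P/eta.
Step 1 — hydraulic power (P = rho*g*Q*H):
  P = 1000 * 9.81 * 0.069568 * 16.962 = 11575.92 W
Step 2 — input power: P_in = P/eta = 11575.92 / 0.81 = 14291 W
Therefore the shaft input power required = 14291 W.


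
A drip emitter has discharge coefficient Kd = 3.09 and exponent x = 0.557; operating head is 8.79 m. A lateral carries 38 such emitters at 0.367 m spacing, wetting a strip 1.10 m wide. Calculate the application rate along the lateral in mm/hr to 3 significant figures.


Approach: apply the emitter equation with a lateral mass balance, q = Kd*h^x; Q = n*q; rate = Q/(n*spacing*width).
Step 1 — single emitter flow (q = Kd*h^x):
  q = 3.09 * 8.79^0.557 = 10.370 L/hr
Step 2 — total lateral flow: Q = 38 * 10.370 = 394.04 L/hr
Step 3 — wetted area: A = 38 * 0.367 * 1.10 = 15.341 m^2
Step 4 — application rate: Q/A = 394.04/15.341 = 25.7 mm/hr
Therefore the application rate along the lateral = 25.7 mm/hr.


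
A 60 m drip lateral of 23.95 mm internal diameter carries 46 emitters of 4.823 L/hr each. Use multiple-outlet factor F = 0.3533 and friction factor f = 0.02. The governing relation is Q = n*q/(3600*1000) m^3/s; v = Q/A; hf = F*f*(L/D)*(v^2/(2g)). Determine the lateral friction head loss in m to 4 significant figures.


Q = 46*4.823/(3600*1000) = 6.16272e-05 m^3/s
A = pi*(23.95e-3/2)^2 = 4.50506e-04 m^2, so v = Q/A = 0.136795 m/s
hf = 0.3533*0.02*(60/0.02395)*(0.136795^2/(2*9.81)) = 0.01688 m
Therefore the lateral friction head loss = 0.01688 m.


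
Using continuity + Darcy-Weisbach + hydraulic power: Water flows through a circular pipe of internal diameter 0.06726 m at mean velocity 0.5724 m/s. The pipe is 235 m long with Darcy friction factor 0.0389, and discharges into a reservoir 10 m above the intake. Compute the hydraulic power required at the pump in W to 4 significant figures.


Approach: apply continuity + Darcy-Weisbach + hydraulic power, Q = A*v; hf = f*(L/D)*(v^2/(2g)); H = static + hf; P = rho*g*Q*H.
Step 1 — flow rate (continuity, Q = A*v):
  A = pi*(0.06726/2)^2 = 0.00355307 m^2
  Q = 0.00355307 * 0.5724 = 0.00203378 m^3/s
Step 2 — friction head loss (Darcy-Weisbach):
  hf = 0.0389 * (235/0.06726) * (0.5724^2 / (2*9.81))
  hf = 2.26966 m
Step 3 — total head: H = 10 + 2.26966 = 12.2697 m
Step 4 — hydraulic power (P = rho*g*Q*H):
  P = 1000 * 9.81 * 0.00203378 * 12.2697 = 244.8 W
Therefore the hydraulic power required at the pump = 244.8 W.


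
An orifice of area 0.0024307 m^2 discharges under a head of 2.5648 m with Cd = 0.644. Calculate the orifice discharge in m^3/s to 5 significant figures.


Approach: apply the orifice equation, Q = Cd*A*sqrt(2*g*h).
Q = 0.644 * 0.0024307 * sqrt(2*9.81*2.5648) = 0.011104 m^3/s
Therefore the orifice discharge = 0.011104 m^3/s.


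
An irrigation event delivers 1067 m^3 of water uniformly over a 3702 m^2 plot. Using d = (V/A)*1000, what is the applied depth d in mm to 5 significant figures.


d = (1067 / 3702) * 1000 = 288.22 mm
Therefore the applied depth d = 288.22 mm.


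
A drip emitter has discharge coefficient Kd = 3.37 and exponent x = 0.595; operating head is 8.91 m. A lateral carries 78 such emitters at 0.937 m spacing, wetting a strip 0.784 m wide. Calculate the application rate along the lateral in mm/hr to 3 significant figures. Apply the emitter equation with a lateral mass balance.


Approach: apply the emitter equation with a lateral mass balance, q = Kd*h^x; Q = n*q; rate = Q/(n*spacing*width).
Step 1 — single emitter flow (q = Kd*h^x):
  q = 3.37 * 8.91^0.595 = 12.382 L/hr
Step 2 — total lateral flow: Q = 78 * 12.382 = 965.83 L/hr
Step 3 — wetted area: A = 78 * 0.937 * 0.784 = 57.299 m^2
Step 4 — application rate: Q/A = 965.83/57.299 = 16.9 mm/hr
Therefore the application rate along the lateral = 16.9 mm/hr.


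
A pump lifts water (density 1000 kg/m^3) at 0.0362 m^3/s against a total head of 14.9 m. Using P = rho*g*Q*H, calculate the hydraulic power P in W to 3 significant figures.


P = 1000 * 9.81 * 0.0362 * 14.9 = 5290 W
Therefore the hydraulic power P = 5290 W.


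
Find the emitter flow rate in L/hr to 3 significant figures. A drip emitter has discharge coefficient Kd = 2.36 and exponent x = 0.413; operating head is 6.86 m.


Approach: apply the emitter characteristic equation, q = Kd * h^x.
q = 2.36 * 6.86^0.413 = 5.23 L/hr
Therefore the emitter flow rate = 5.23 L/hr.


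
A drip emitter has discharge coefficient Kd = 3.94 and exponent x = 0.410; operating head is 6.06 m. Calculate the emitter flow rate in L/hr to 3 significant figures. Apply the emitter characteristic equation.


Approach: apply the emitter characteristic equation, q = Kd * h^x.
q = 3.94 * 6.06^0.410 = 8.25 L/hr
Therefore the emitter flow rate = 8.25 L/hr.


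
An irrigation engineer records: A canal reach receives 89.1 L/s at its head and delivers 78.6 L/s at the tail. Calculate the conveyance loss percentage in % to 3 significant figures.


Approach: apply the conveyance loss ratio, loss% = ((Q_head - Q_tail)/Q_head)*100.
loss = ((89.1 - 78.6)/89.1)*100 = 11.8 %
Therefore the conveyance loss percentage = 11.8 %.


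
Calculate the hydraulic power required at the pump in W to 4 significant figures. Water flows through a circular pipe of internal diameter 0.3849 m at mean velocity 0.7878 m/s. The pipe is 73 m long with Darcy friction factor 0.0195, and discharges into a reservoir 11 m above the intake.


Approach: apply continuity + Darcy-Weisbach + hydraulic power, Q = A*v; hf = f*(L/D)*(v^2/(2g)); H = static + hf; P = rho*g*Q*H.
Step 1 — flow rate (continuity, Q = A*v):
  A = pi*(0.3849/2)^2 = 0.116355 m^2
  Q = 0.116355 * 0.7878 = 0.0916646 m^3/s
Step 2 — friction head loss (Darcy-Weisbach):
  hf = 0.0195 * (73/0.3849) * (0.7878^2 / (2*9.81))
  hf = 0.116988 m
Step 3 — total head: H = 11 + 0.116988 = 11.1170 m
Step 4 — hydraulic power (P = rho*g*Q*H):
  P = 1000 * 9.81 * 0.0916646 * 11.1170 = 9997 W
Therefore the hydraulic power required at the pump = 9997 W.


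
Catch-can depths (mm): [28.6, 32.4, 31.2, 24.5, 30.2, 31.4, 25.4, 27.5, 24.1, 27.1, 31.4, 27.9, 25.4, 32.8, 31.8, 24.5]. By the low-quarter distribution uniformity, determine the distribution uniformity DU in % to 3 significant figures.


Approach: apply the low-quarter distribution uniformity, DU = (mean of lowest quarter of readings / overall mean)*100.
sorted lowest 4 of 16: [24.1, 24.5, 24.5, 25.4] -> mean = 24.625 mm
overall mean = 28.512 mm
DU = (24.625/28.512)*100 = 86.4 %
Therefore the distribution uniformity DU = 86.4 %.


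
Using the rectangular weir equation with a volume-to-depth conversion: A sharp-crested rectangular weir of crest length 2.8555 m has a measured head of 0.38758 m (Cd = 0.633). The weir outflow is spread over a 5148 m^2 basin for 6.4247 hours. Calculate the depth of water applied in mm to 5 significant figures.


Approach: apply the rectangular weir equation with a volume-to-depth conversion, Q = (2/3)*Cd*L*sqrt(2g)*H^1.5; d = Q*t/A * 1000.
Step 1 — weir discharge:
  Q = (2/3)*0.633*2.8555*sqrt(2*9.81)*0.38758^1.5 = 1.287912 m^3/s
Step 2 — volume: V = 1.287912 * 6.4247*3600 = 29788.01 m^3
Step 3 — depth: d = V/A * 1000 = 29788.01/5148 * 1000 = 5786.3 mm
Therefore the depth of water applied = 5786.3 mm.


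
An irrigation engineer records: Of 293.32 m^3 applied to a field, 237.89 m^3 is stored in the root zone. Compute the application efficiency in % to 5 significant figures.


Approach: apply the application efficiency ratio, Ea = (stored/applied)*100.
Ea = (237.89/293.32)*100 = 81.103 %
Therefore the application efficiency = 81.103 %.


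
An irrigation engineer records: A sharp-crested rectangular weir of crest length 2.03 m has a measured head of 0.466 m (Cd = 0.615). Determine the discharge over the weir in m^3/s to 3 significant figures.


Approach: apply the rectangular weir equation, Q = (2/3)*Cd*L*sqrt(2g)*H^1.5.
Q = (2/3)*0.615*2.03*sqrt(2*9.81)*0.466^1.5 = 1.17 m^3/s
Therefore the discharge over the weir = 1.17 m^3/s.


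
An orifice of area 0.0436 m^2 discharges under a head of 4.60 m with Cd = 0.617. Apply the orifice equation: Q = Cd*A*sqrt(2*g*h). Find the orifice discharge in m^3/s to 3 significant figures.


Q = 0.617 * 0.0436 * sqrt(2*9.81*4.60) = 0.256 m^3/s
Therefore the orifice discharge = 0.256 m^3/s.


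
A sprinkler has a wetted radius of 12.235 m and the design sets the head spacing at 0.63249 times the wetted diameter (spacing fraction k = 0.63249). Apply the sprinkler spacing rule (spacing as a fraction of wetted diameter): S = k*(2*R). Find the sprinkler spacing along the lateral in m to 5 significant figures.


S = 0.63249 * (2 * 12.235) = 15.477 m
Therefore the sprinkler spacing along the lateral = 15.477 m.


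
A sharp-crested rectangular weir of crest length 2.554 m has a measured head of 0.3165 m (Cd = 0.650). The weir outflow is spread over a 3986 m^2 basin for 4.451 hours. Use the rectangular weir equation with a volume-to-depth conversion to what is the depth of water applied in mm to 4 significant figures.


Approach: apply the rectangular weir equation with a volume-to-depth conversion, Q = (2/3)*Cd*L*sqrt(2g)*H^1.5; d = Q*t/A * 1000.
Step 1 — weir discharge:
  Q = (2/3)*0.650*2.554*sqrt(2*9.81)*0.3165^1.5 = 0.872877 m^3/s
Step 2 — volume: V = 0.872877 * 4.451*3600 = 13986.6 m^3
Step 3 — depth: d = V/A * 1000 = 13986.6/3986 * 1000 = 3509 mm
Therefore the depth of water applied = 3509 mm.


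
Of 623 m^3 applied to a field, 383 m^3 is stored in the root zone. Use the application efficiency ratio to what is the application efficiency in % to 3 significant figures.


Approach: apply the application efficiency ratio, Ea = (stored/applied)*100.
Ea = (383/623)*100 = 61.5 %
Therefore the application efficiency = 61.5 %.


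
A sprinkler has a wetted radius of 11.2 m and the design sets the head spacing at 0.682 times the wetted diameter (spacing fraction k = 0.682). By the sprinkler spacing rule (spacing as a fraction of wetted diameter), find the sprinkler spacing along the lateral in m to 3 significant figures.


Approach: apply the sprinkler spacing rule (spacing as a fraction of wetted diameter), S = k*(2*R).
S = 0.682 * (2 * 11.2) = 15.3 m
Therefore the sprinkler spacing along the lateral = 15.3 m.


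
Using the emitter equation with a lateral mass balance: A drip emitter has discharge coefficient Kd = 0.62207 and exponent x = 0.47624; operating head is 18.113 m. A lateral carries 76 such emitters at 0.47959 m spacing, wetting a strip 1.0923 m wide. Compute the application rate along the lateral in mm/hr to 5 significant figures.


Approach: apply the emitter equation with a lateral mass balance, q = Kd*h^x; Q = n*q; rate = Q/(n*spacing*width).
Step 1 — single emitter flow (q = Kd*h^x):
  q = 0.62207 * 18.113^0.47624 = 2.471409 L/hr
Step 2 — total lateral flow: Q = 76 * 2.471409 = 187.8271 L/hr
Step 3 — wetted area: A = 76 * 0.47959 * 1.0923 = 39.81307 m^2
Step 4 — application rate: Q/A = 187.8271/39.81307 = 4.7177 mm/hr
Therefore the application rate along the lateral = 4.7177 mm/hr.


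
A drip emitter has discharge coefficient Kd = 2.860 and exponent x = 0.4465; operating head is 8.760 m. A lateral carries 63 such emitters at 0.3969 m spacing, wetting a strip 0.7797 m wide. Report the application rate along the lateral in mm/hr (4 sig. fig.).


Approach: apply the emitter equation with a lateral mass balance, q = Kd*h^x; Q = n*q; rate = Q/(n*spacing*width).
Step 1 — single emitter flow (q = Kd*h^x):
  q = 2.860 * 8.760^0.4465 = 7.53692 L/hr
Step 2 — total lateral flow: Q = 63 * 7.53692 = 474.826 L/hr
Step 3 — wetted area: A = 63 * 0.3969 * 0.7797 = 19.4962 m^2
Step 4 — application rate: Q/A = 474.826/19.4962 = 24.35 mm/hr
Therefore the application rate along the lateral = 24.35 mm/hr.


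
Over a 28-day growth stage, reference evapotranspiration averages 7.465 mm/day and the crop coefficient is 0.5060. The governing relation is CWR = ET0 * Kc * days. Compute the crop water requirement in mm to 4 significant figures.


CWR = 7.465 * 0.5060 * 28 = 105.8 mm
Therefore the crop water requirement = 105.8 mm.


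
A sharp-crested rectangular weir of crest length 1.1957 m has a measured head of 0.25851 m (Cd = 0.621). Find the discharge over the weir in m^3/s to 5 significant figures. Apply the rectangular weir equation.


Approach: apply the rectangular weir equation, Q = (2/3)*Cd*L*sqrt(2g)*H^1.5.
Q = (2/3)*0.621*1.1957*sqrt(2*9.81)*0.25851^1.5 = 0.28820 m^3/s
Therefore the discharge over the weir = 0.28820 m^3/s.


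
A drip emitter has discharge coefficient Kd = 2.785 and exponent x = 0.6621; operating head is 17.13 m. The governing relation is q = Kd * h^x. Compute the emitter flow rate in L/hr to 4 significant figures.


q = 2.785 * 17.13^0.6621 = 18.27 L/hr
Therefore the emitter flow rate = 18.27 L/hr.


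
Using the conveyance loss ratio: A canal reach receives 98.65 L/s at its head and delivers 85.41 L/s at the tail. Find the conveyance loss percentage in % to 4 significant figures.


Approach: apply the conveyance loss ratio, loss% = ((Q_head - Q_tail)/Q_head)*100.
loss = ((98.65 - 85.41)/98.65)*100 = 13.42 %
Therefore the conveyance loss percentage = 13.42 %.


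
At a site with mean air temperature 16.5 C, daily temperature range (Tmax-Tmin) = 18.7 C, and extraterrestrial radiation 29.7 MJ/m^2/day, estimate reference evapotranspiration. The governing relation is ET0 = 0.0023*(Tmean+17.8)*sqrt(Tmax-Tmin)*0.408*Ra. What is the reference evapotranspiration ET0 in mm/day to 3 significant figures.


ET0 = 0.0023*(16.5+17.8)*sqrt(18.7)*0.408*29.7 = 4.13 mm/day
Therefore the reference evapotranspiration ET0 = 4.13 mm/day.


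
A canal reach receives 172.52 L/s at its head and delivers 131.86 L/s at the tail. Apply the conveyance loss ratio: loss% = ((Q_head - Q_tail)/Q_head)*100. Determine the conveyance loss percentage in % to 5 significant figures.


loss = ((172.52 - 131.86)/172.52)*100 = 23.568 %
Therefore the conveyance loss percentage = 23.568 %.


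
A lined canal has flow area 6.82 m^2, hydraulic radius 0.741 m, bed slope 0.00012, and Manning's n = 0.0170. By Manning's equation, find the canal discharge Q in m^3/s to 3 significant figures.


Approach: apply Manning's equation, Q = (1/n)*A*R^(2/3)*S^(1/2).
Q = (1/0.0170) * 6.82 * 0.741^(2/3) * 0.00012^(1/2) = 3.60 m^3/s
Therefore the canal discharge Q = 3.60 m^3/s.


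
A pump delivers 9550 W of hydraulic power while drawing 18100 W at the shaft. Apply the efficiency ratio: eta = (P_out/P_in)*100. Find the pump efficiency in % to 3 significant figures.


eta = (9550 / 18100) * 100 = 52.8 %
Therefore the pump efficiency = 52.8 %.


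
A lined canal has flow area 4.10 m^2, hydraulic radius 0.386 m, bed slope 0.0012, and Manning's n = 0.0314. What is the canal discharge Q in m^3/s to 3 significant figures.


Approach: apply Manning's equation, Q = (1/n)*A*R^(2/3)*S^(1/2).
Q = (1/0.0314) * 4.10 * 0.386^(2/3) * 0.0012^(1/2) = 2.40 m^3/s
Therefore the canal discharge Q = 2.40 m^3/s.


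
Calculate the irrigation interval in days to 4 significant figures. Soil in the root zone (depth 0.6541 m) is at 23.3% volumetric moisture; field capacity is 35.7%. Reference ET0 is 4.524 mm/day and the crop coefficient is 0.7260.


Approach: apply soil-water budget scheduling, SMD = (FC-theta)/100*depth*1000; ETc = ET0*Kc; interval = SMD/ETc.
Step 1 — soil moisture deficit:
  SMD = (35.7 - 23.3)/100 * 0.6541 * 1000 = 81.1084 mm
Step 2 — daily crop ET (ETc = ET0*Kc):
  ETc = 4.524 * 0.7260 = 3.28442 mm/day
Step 3 — irrigation interval (SMD/ETc):
  interval = 81.1084 / 3.28442 = 24.69 days
Therefore the irrigation interval = 24.69 days.


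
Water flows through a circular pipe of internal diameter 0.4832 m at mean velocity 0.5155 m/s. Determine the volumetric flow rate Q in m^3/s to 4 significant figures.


Approach: apply the continuity equation for pipe flow, Q = A * v with A = pi*(D/2)^2.
A = pi*(0.4832/2)^2 = 0.183377 m^2
Q = 0.183377 * 0.5155 = 0.09453 m^3/s
Therefore the volumetric flow rate Q = 0.09453 m^3/s.


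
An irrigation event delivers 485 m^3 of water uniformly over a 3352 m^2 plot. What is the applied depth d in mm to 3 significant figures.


Approach: apply depth from volume over area, d = (V/A)*1000.
d = (485 / 3352) * 1000 = 145 mm
Therefore the applied depth d = 145 mm.


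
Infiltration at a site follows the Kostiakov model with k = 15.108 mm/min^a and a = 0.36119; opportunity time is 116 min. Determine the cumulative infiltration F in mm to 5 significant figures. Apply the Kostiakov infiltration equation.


Approach: apply the Kostiakov infiltration equation, F = k*t^a.
F = 15.108 * 116^0.36119 = 84.114 mm
Therefore the cumulative infiltration F = 84.114 mm.


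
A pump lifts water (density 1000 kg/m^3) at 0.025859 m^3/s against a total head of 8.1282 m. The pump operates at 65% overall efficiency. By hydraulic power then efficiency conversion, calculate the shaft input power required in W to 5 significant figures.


Approach: apply hydraulic power then efficiency conversion, P = rho*g*Q*H; P_in = P/eta.
Step 1 — hydraulic power (P = rho*g*Q*H):
  P = 1000 * 9.81 * 0.025859 * 8.1282 = 2061.936 W
Step 2 — input power: P_in = P/eta = 2061.936 / 0.65 = 3172.2 W
Therefore the shaft input power required = 3172.2 W.


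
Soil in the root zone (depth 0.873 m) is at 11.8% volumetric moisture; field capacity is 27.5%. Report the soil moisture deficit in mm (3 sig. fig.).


Approach: apply the soil moisture deficit relation, SMD = (FC - theta)/100 * depth * 1000.
SMD = (27.5 - 11.8)/100 * 0.873 * 1000 = 137 mm
Therefore the soil moisture deficit = 137 mm.


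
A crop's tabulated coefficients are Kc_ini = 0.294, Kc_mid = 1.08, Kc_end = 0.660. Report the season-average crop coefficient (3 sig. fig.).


Approach: apply a simple seasonal average, Kc_avg = (Kc_ini + Kc_mid + Kc_end)/3.
Kc_avg = (0.294 + 1.08 + 0.660)/3 = 0.678
Therefore the season-average crop coefficient = 0.678.


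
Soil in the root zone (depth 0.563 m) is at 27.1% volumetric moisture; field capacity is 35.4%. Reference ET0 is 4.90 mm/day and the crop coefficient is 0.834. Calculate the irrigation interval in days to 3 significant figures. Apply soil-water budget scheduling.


Approach: apply soil-water budget scheduling, SMD = (FC-theta)/100*depth*1000; ETc = ET0*Kc; interval = SMD/ETc.
Step 1 — soil moisture deficit:
  SMD = (35.4 - 27.1)/100 * 0.563 * 1000 = 46.729 mm
Step 2 — daily crop ET (ETc = ET0*Kc):
  ETc = 4.90 * 0.834 = 4.0866 mm/day
Step 3 — irrigation interval (SMD/ETc):
  interval = 46.729 / 4.0866 = 11.4 days
Therefore the irrigation interval = 11.4 days.


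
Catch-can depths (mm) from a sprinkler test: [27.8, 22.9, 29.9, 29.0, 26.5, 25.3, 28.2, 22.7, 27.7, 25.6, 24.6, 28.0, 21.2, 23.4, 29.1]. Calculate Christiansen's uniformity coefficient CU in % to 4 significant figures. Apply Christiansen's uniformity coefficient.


Approach: apply Christiansen's uniformity coefficient, CU = (1 - mean_abs_deviation/mean)*100.
mean = 26.1267 mm
mean |d_i - mean| = 2.29156 mm
CU = (1 - 2.29156/26.1267)*100 = 91.23 %
Therefore Christiansen's uniformity coefficient CU = 91.23 %.


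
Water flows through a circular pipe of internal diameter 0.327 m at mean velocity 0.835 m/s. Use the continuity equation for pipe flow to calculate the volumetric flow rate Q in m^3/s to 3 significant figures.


Approach: apply the continuity equation for pipe flow, Q = A * v with A = pi*(D/2)^2.
A = pi*(0.327/2)^2 = 0.083982 m^2
Q = 0.083982 * 0.835 = 0.0701 m^3/s
Therefore the volumetric flow rate Q = 0.0701 m^3/s.


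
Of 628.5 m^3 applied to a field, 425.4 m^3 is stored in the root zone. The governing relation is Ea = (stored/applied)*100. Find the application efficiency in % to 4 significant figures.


Ea = (425.4/628.5)*100 = 67.68 %
Therefore the application efficiency = 67.68 %.


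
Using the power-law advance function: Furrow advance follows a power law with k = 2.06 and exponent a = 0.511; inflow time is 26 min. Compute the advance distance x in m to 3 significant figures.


Approach: apply the power-law advance function, x = k*t^a.
x = 2.06 * 26^0.511 = 10.9 m
Therefore the advance distance x = 10.9 m.


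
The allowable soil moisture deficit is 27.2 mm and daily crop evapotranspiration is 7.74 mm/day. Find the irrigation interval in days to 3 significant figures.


Approach: apply the irrigation interval relation, interval = SMD / ETc.
interval = 27.2 / 7.74 = 3.51 days
Therefore the irrigation interval = 3.51 days.


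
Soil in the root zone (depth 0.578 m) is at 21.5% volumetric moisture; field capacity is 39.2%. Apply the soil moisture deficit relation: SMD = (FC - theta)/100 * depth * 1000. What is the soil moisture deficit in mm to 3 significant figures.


SMD = (39.2 - 21.5)/100 * 0.578 * 1000 = 102 mm
Therefore the soil moisture deficit = 102 mm.


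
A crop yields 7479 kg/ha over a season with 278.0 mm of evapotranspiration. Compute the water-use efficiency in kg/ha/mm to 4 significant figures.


Approach: apply the water-use efficiency ratio, WUE = yield/ET.
WUE = 7479 / 278.0 = 26.90 kg/ha/mm
Therefore the water-use efficiency = 26.90 kg/ha/mm.


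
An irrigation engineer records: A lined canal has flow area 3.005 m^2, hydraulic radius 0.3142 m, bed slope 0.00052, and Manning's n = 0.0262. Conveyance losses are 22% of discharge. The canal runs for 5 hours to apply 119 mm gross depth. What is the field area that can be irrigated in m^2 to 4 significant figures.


Approach: apply Manning's equation with a conveyance and depth budget, Q = (1/n)*A*R^(2/3)*S^(1/2); Q_field = Q*(1-loss); Area = Q_field*t/(d/1000).
Step 1 — canal discharge (Manning's equation):
  Q = (1/0.0262) * 3.005 * 0.3142^(2/3) * 0.00052^(1/2) = 1.20878 m^3/s
Step 2 — delivered flow: Q_field = 1.20878*(1 - 22/100) = 0.942852 m^3/s
Step 3 — volume delivered: V = 0.942852 * 5*3600 = 16971.3 m^3
Step 4 — area served: A = V / (depth/1000) = 16971.3 / 0.119 = 142600 m^2
Therefore the field area that can be irrigated = 142600 m^2.


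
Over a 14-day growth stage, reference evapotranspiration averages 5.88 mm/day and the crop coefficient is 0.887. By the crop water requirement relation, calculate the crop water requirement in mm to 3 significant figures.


Approach: apply the crop water requirement relation, CWR = ET0 * Kc * days.
CWR = 5.88 * 0.887 * 14 = 73.0 mm
Therefore the crop water requirement = 73.0 mm.
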